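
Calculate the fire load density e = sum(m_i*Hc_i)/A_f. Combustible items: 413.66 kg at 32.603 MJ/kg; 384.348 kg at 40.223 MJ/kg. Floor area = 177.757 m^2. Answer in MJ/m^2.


Total energy = 413.66*32.603 + 384.348*40.223
= 13486.56 + 15459.63
= 28946.19 MJ
e = 28946.19 / 177.757 = 162.84 MJ/m^2

162.84 MJ/m^2


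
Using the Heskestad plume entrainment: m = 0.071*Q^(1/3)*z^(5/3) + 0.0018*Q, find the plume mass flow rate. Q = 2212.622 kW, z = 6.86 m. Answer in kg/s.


Q^(1/3) = 13.031
z^(5/3) = 24.767
First term = 0.071 * 13.031 * 24.767 = 22.914
Second term = 0.0018 * 2212.622 = 3.9827
m = 26.897 kg/s

26.897 kg/s


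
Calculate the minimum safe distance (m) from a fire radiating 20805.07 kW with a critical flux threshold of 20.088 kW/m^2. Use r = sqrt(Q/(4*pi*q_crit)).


4*pi*q_crit = 252.43
Q/(4*pi*q_crit) = 82.418
r = sqrt(82.418) = 9.0784 m

9.0784 m


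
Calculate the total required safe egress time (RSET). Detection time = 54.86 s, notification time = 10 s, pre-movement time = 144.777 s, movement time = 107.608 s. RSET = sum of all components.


Total = 54.86 + 10 + 144.777 + 107.608 = 317.245 s

317.245 s


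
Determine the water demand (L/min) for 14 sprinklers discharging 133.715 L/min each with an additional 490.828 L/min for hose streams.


Sprinkler demand = 14 * 133.715 = 1872.01 L/min
Total = 1872.01 + 490.828 = 2362.838 L/min

2362.838 L/min


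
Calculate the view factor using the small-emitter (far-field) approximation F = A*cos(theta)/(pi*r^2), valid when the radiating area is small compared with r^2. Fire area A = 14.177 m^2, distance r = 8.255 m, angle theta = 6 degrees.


cos(6 deg) = 0.99452
pi*r^2 = 214.08
F = 14.177 * 0.99452 / 214.08 = 0.065859

0.065859


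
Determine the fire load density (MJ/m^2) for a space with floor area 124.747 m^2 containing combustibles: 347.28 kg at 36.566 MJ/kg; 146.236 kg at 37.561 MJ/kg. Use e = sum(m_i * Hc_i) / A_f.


Total energy = 347.28*36.566 + 146.236*37.561
= 12698.64 + 5492.770
= 18191.41 MJ
e = 18191.41 / 124.747 = 145.83 MJ/m^2

145.83 MJ/m^2


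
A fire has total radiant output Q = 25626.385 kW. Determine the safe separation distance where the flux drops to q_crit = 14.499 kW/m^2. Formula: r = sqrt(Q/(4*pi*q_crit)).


4*pi*q_crit = 182.20
Q/(4*pi*q_crit) = 140.65
r = sqrt(140.65) = 11.860 m

11.860 m


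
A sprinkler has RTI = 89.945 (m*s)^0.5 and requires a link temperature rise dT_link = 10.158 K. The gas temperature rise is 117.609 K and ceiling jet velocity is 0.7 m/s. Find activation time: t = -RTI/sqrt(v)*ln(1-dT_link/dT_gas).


dT_link/dT_gas = 0.086371
ln(1 - 0.086371) = -0.090331
t = -89.945 / sqrt(0.7) * -0.090331 = 9.7110 s

9.7110 s


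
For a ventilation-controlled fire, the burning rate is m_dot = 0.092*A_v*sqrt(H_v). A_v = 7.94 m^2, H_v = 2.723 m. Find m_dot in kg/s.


sqrt(H_v) = 1.6502
m_dot = 0.092 * 7.94 * 1.6502 = 1.2054 kg/s

1.2054 kg/s


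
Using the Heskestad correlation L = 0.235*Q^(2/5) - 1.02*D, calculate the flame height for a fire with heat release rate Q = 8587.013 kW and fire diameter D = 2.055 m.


Q^(2/5) = 37.457
0.235 * Q^(2/5) = 8.8025
1.02 * D = 2.0961
L = 6.7064 m

6.7064 m


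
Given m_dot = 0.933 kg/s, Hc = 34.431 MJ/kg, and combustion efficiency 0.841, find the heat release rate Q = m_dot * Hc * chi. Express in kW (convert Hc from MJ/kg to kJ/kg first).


Hc = 34.431 MJ/kg = 34.431 * 1000 kJ/kg = 34431 kJ/kg
Q = 0.933 kg/s * 34431 kJ/kg * 0.841 = 27016 kW

27016 kW


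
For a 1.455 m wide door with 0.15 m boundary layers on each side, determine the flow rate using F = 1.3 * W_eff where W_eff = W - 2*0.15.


W_eff = 1.455 - 0.30 = 1.155 m
F = 1.3 * 1.155 = 1.5015 persons/s

1.5015 persons/s


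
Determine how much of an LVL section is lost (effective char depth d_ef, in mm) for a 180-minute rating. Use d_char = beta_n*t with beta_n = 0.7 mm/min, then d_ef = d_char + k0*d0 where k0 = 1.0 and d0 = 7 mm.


d_char = 0.7 * 180 = 126 mm
d_ef = 126 + 1.0*7 = 133 mm

133 mm


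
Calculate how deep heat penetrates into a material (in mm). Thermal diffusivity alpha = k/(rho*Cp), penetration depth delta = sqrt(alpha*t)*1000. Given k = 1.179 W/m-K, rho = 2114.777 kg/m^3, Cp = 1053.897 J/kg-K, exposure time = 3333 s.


alpha = 1.179 / (2114.777 * 1053.897) = 5.2899e-07 m^2/s
alpha * t = 0.0017631
delta = sqrt(0.0017631) * 1000 = 41.990 mm

41.990 mm


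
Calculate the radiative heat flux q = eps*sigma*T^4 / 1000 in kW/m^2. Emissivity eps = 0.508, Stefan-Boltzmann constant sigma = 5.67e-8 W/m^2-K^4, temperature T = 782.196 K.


T^4 = 3.7434e+11
q = 0.508 * 5.67e-8 * 3.7434e+11 / 1000 = 10.782 kW/m^2

10.782 kW/m^2


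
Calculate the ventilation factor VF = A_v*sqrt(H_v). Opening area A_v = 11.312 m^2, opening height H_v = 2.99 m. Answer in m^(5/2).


sqrt(H_v) = 1.7292
VF = 11.312 * 1.7292 = 19.560 m^(5/2)

19.560 m^(5/2)


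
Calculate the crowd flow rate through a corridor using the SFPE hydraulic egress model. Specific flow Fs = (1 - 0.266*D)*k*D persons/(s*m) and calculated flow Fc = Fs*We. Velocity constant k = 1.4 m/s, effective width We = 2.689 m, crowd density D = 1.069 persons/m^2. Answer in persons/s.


1 - 0.266*D = 1 - 0.266*1.069 = 0.71565
Fs = 0.71565 * 1.4 * 1.069 = 1.0710 persons/(s*m)
Fc = 1.0710 * 2.689 = 2.8800 persons/s

2.8800 persons/s


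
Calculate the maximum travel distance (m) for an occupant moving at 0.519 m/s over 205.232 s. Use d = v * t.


d = 0.519 * 205.232 = 106.52 m

106.52 m


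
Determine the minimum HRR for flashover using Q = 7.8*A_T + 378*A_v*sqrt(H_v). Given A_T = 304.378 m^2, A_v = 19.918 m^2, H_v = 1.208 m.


7.8*A_T = 2374.1
sqrt(H_v) = 1.0991
378*A_v*sqrt(H_v) = 8275.1
Q = 2374.1 + 8275.1 = 10649 kW

10649 kW


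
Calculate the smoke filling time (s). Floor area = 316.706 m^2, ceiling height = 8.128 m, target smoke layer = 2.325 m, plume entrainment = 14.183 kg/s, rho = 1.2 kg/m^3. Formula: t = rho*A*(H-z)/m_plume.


H - z = 5.803 m
t = 1.2 * 316.706 * 5.803 / 14.183 = 155.50 s

155.50 s


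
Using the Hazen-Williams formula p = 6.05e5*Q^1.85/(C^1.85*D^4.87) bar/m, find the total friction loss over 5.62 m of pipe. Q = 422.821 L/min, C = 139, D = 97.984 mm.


Q^1.85 = 72175
C^1.85 = 9216.7
D^4.87 = 4.9765e+09
p/m = 0.00095201 bar/m
p_total = 0.00095201 * 5.62 = 0.0053503 bar

0.0053503 bar


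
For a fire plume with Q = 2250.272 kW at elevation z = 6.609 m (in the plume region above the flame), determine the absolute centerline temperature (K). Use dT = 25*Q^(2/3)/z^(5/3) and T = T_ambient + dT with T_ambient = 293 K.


Q^(2/3) = 171.72
z^(5/3) = 23.275
dT = 25 * 171.72 / 23.275 = 184.45 K
T = 293 + 184.45 = 477.45 K

477.45 K


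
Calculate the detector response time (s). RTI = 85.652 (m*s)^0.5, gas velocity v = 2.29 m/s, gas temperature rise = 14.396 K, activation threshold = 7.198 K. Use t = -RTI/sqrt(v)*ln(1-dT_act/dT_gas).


dT_act/dT_gas = 0.5
ln(1 - 0.5) = -0.69315
t = -85.652 / sqrt(2.29) * -0.69315 = 39.232 s

39.232 s


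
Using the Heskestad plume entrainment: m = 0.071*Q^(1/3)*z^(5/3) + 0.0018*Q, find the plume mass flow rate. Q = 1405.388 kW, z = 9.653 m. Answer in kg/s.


Q^(1/3) = 11.201
z^(5/3) = 43.763
First term = 0.071 * 11.201 * 43.763 = 34.804
Second term = 0.0018 * 1405.388 = 2.5297
m = 37.334 kg/s

37.334 kg/s


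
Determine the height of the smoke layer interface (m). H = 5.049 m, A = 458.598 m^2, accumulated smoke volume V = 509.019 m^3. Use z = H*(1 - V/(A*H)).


V/(A*H) = 0.21983
1 - 0.21983 = 0.78017
z = 5.049 * 0.78017 = 3.9391 m

3.9391 m


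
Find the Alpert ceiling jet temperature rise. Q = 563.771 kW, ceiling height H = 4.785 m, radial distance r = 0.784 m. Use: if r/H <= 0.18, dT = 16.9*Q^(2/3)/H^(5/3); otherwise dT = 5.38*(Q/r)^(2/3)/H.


r/H = 0.784 / 4.785 = 0.16385
r/H <= 0.18, so dT = 16.9*Q^(2/3)/H^(5/3)
Q^(2/3) = 68.245
H^(5/3) = 13.587
dT = 16.9 * 68.245 / 13.587 = 84.883 K

84.883 K


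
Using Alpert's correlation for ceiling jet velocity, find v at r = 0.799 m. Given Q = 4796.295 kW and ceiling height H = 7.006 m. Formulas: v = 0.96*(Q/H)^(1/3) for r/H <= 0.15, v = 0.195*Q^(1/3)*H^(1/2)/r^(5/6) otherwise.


r/H = 0.799 / 7.006 = 0.11405
r/H <= 0.15, so v = 0.96*(Q/H)^(1/3)
Q/H = 684.60
(Q/H)^(1/3) = 8.8134
v = 0.96 * 8.8134 = 8.4609 m/s

8.4609 m/s


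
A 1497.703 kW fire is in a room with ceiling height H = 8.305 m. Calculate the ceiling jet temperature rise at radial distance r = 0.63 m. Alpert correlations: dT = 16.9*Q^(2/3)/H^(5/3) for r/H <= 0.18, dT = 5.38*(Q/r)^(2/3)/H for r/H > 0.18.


r/H = 0.63 / 8.305 = 0.075858
r/H <= 0.18, so dT = 16.9*Q^(2/3)/H^(5/3)
Q^(2/3) = 130.90
H^(5/3) = 34.059
dT = 16.9 * 130.90 / 34.059 = 64.954 K

64.954 K


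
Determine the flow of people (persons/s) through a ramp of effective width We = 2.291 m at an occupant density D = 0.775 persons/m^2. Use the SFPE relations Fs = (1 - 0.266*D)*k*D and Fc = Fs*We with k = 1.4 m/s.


1 - 0.266*D = 1 - 0.266*0.775 = 0.79385
Fs = 0.79385 * 1.4 * 0.775 = 0.86133 persons/(s*m)
Fc = 0.86133 * 2.291 = 1.9733 persons/s

1.9733 persons/s


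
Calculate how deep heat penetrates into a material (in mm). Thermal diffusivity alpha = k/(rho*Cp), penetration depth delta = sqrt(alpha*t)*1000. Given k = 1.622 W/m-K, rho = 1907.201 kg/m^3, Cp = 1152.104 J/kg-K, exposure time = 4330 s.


alpha = 1.622 / (1907.201 * 1152.104) = 7.3818e-07 m^2/s
alpha * t = 0.0031963
delta = sqrt(0.0031963) * 1000 = 56.536 mm

56.536 mm


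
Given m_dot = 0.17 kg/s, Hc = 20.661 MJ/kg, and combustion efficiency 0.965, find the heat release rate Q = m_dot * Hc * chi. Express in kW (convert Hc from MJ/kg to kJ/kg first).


Hc = 20.661 MJ/kg = 20.661 * 1000 kJ/kg = 20661 kJ/kg
Q = 0.17 kg/s * 20661 kJ/kg * 0.965 = 3389.4 kW

3389.4 kW


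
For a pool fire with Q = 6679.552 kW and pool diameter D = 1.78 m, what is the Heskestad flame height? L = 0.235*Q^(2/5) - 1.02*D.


Q^(2/5) = 33.877
0.235 * Q^(2/5) = 7.9610
1.02 * D = 1.8156
L = 6.1454 m

6.1454 m


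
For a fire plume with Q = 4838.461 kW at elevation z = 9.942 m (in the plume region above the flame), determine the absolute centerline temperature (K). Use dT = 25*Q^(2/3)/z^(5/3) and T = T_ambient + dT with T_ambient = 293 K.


Q^(2/3) = 286.07
z^(5/3) = 45.968
dT = 25 * 286.07 / 45.968 = 155.58 K
T = 293 + 155.58 = 448.58 K

448.58 K


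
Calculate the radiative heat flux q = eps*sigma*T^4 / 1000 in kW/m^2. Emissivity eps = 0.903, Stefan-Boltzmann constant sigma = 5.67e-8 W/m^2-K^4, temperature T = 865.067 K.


T^4 = 5.6001e+11
q = 0.903 * 5.67e-8 * 5.6001e+11 / 1000 = 28.673 kW/m^2

28.673 kW/m^2


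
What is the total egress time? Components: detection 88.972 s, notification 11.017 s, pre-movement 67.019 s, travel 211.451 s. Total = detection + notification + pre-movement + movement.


Total = 88.972 + 11.017 + 67.019 + 211.451 = 378.459 s

378.459 s


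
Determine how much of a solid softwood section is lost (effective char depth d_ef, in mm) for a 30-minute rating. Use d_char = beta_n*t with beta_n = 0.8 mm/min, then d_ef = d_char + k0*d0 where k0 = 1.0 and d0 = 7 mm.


d_char = 0.8 * 30 = 24 mm
d_ef = 24 + 1.0*7 = 31 mm

31 mm


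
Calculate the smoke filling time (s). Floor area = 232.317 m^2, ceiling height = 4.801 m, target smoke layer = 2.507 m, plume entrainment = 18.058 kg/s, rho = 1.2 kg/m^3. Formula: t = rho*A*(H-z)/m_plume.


H - z = 2.294 m
t = 1.2 * 232.317 * 2.294 / 18.058 = 35.415 s

35.415 s


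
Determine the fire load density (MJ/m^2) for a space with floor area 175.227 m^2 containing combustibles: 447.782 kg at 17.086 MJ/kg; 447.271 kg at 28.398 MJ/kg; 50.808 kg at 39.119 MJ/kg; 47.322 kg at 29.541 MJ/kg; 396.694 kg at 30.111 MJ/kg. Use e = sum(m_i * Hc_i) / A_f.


Total energy = 447.782*17.086 + 447.271*28.398 + 50.808*39.119 + 47.322*29.541 + 396.694*30.111
= 7650.803 + 12701.60 + 1987.558 + 1397.939 + 11944.85
= 35682.76 MJ
e = 35682.76 / 175.227 = 203.64 MJ/m^2

203.64 MJ/m^2


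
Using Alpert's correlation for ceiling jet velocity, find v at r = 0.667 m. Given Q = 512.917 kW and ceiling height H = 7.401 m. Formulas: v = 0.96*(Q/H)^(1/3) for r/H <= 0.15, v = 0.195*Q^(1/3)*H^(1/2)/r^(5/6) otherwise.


r/H = 0.667 / 7.401 = 0.090123
r/H <= 0.15, so v = 0.96*(Q/H)^(1/3)
Q/H = 69.304
(Q/H)^(1/3) = 4.1076
v = 0.96 * 4.1076 = 3.9433 m/s

3.9433 m/s


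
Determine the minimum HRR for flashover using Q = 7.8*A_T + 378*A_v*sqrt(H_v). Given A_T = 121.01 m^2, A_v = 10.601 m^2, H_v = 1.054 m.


7.8*A_T = 943.878
sqrt(H_v) = 1.0266
378*A_v*sqrt(H_v) = 4113.9
Q = 943.878 + 4113.9 = 5057.8 kW

5057.8 kW


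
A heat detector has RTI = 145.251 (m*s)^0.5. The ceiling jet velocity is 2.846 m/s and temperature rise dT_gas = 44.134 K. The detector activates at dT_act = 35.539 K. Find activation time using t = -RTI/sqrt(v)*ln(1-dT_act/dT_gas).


dT_act/dT_gas = 0.80525
ln(1 - 0.80525) = -1.6360
t = -145.251 / sqrt(2.846) * -1.6360 = 140.86 s

140.86 s


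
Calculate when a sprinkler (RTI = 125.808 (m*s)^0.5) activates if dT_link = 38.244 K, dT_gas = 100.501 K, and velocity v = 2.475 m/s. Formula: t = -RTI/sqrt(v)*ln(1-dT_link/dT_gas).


dT_link/dT_gas = 0.38053
ln(1 - 0.38053) = -0.47890
t = -125.808 / sqrt(2.475) * -0.47890 = 38.297 s

38.297 s


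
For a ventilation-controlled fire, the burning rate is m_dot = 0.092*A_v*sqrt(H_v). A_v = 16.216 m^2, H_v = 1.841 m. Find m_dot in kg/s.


sqrt(H_v) = 1.3568
m_dot = 0.092 * 16.216 * 1.3568 = 2.0242 kg/s

2.0242 kg/s


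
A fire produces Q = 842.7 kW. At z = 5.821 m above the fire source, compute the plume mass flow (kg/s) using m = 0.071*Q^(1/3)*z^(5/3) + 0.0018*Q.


Q^(1/3) = 9.4455
z^(5/3) = 18.836
First term = 0.071 * 9.4455 * 18.836 = 12.632
Second term = 0.0018 * 842.7 = 1.5169
m = 14.149 kg/s

14.149 kg/s


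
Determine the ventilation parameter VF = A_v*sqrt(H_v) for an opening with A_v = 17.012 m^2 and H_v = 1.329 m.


sqrt(H_v) = 1.1528
VF = 17.012 * 1.1528 = 19.612 m^(5/2)

19.612 m^(5/2)


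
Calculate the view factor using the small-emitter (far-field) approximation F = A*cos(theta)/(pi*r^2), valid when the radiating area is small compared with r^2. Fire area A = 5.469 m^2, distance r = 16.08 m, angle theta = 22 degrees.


cos(22 deg) = 0.92718
pi*r^2 = 812.31
F = 5.469 * 0.92718 / 812.31 = 0.0062424

0.0062424


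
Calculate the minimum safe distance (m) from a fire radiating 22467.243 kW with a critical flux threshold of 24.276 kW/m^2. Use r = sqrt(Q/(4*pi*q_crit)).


4*pi*q_crit = 305.06
Q/(4*pi*q_crit) = 73.648
r = sqrt(73.648) = 8.5819 m

8.5819 m


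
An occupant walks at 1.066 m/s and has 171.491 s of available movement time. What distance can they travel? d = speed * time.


d = 1.066 * 171.491 = 182.81 m

182.81 m


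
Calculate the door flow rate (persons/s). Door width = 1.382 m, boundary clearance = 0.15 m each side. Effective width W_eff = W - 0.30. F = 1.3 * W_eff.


W_eff = 1.382 - 0.30 = 1.082 m
F = 1.3 * 1.082 = 1.4066 persons/s

1.4066 persons/s


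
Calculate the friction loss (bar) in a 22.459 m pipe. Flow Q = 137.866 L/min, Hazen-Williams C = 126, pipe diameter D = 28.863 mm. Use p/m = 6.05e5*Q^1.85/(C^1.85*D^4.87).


Q^1.85 = 9078.1
C^1.85 = 7685.7
D^4.87 = 1.2938e+07
p/m = 0.055234 bar/m
p_total = 0.055234 * 22.459 = 1.2405 bar

1.2405 bar


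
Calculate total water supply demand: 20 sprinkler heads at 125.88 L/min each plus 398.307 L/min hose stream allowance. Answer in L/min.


Sprinkler demand = 20 * 125.88 = 2517.6 L/min
Total = 2517.6 + 398.307 = 2915.907 L/min

2915.907 L/min


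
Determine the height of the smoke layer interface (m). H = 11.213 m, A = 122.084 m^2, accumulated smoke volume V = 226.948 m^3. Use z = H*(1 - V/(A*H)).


V/(A*H) = 0.16579
1 - 0.16579 = 0.83421
z = 11.213 * 0.83421 = 9.3541 m

9.3541 m


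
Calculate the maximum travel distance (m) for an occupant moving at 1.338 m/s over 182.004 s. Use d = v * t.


d = 1.338 * 182.004 = 243.52 m

243.52 m


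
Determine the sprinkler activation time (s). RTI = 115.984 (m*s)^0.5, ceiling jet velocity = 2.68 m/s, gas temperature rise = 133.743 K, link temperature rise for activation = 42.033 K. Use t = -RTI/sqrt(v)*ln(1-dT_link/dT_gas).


dT_link/dT_gas = 0.31428
ln(1 - 0.31428) = -0.37729
t = -115.984 / sqrt(2.68) * -0.37729 = 26.730 s

26.730 s


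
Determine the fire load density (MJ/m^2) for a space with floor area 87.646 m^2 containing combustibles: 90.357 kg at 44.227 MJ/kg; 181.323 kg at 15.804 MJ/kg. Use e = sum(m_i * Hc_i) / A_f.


Total energy = 90.357*44.227 + 181.323*15.804
= 3996.219 + 2865.629
= 6861.848 MJ
e = 6861.848 / 87.646 = 78.290 MJ/m^2

78.290 MJ/m^2


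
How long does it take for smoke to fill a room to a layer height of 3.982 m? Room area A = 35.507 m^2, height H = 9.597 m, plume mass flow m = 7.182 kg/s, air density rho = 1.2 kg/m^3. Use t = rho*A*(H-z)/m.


H - z = 5.615 m
t = 1.2 * 35.507 * 5.615 / 7.182 = 33.312 s

33.312 s


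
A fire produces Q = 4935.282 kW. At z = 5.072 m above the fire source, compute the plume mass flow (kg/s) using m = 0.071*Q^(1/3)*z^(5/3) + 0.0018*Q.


Q^(1/3) = 17.026
z^(5/3) = 14.973
First term = 0.071 * 17.026 * 14.973 = 18.099
Second term = 0.0018 * 4935.282 = 8.8835
m = 26.983 kg/s

26.983 kg/s


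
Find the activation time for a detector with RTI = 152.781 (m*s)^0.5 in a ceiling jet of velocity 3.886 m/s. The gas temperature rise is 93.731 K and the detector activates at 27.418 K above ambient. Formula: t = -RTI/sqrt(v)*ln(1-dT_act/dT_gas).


dT_act/dT_gas = 0.29252
ln(1 - 0.29252) = -0.34604
t = -152.781 / sqrt(3.886) * -0.34604 = 26.819 s

26.819 s


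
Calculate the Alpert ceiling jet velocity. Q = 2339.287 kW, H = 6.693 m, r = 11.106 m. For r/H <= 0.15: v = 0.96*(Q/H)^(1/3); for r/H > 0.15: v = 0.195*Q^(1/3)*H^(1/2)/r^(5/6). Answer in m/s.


r/H = 11.106 / 6.693 = 1.6593
r/H > 0.15, so v = 0.195*Q^(1/3)*H^(1/2)/r^(5/6)
Q^(1/3) = 13.275
H^(1/2) = 2.5871
r^(5/6) = 7.4353
v = 0.195 * 13.275 * 2.5871 / 7.4353 = 0.90069 m/s

0.90069 m/s


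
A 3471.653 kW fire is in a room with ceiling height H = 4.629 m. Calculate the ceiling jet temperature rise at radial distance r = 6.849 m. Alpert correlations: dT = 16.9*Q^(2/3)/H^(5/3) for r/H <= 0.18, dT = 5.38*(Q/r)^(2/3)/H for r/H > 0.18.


r/H = 6.849 / 4.629 = 1.4796
r/H > 0.18, so dT = 5.38*(Q/r)^(2/3)/H
Q/r = 506.88
(Q/r)^(2/3) = 63.573
dT = 5.38 * 63.573 / 4.629 = 73.887 K

73.887 K


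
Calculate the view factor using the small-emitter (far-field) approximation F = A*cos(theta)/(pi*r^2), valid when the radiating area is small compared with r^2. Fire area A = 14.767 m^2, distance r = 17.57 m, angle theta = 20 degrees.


cos(20 deg) = 0.93969
pi*r^2 = 969.83
F = 14.767 * 0.93969 / 969.83 = 0.014308

0.014308


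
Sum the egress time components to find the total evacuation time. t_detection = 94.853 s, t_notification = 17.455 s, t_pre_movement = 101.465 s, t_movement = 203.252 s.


Total = 94.853 + 17.455 + 101.465 + 203.252 = 417.025 s

417.025 s


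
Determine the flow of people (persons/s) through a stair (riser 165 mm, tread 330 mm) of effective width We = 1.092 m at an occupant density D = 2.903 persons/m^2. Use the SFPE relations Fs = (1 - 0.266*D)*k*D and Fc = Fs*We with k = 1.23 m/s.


1 - 0.266*D = 1 - 0.266*2.903 = 0.22780
Fs = 0.22780 * 1.23 * 2.903 = 0.81341 persons/(s*m)
Fc = 0.81341 * 1.092 = 0.88824 persons/s

0.88824 persons/s


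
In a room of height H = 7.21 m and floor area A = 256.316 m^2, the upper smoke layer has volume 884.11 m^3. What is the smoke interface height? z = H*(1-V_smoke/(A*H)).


V/(A*H) = 0.47840
1 - 0.47840 = 0.52160
z = 7.21 * 0.52160 = 3.7607 m

3.7607 m


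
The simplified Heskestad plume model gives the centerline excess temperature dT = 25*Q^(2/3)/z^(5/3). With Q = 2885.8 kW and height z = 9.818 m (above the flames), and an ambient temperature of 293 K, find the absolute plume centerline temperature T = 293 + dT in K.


Q^(2/3) = 202.70
z^(5/3) = 45.016
dT = 25 * 202.70 / 45.016 = 112.57 K
T = 293 + 112.57 = 405.57 K

405.57 K


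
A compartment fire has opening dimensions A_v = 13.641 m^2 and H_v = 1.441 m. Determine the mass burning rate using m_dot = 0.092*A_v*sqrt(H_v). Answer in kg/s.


sqrt(H_v) = 1.2004
m_dot = 0.092 * 13.641 * 1.2004 = 1.5065 kg/s

1.5065 kg/s


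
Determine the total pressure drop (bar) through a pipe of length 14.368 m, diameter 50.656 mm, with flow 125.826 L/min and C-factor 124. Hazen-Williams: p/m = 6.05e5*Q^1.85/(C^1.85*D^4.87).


Q^1.85 = 7666.1
C^1.85 = 7461.6
D^4.87 = 2.0024e+08
p/m = 0.0031042 bar/m
p_total = 0.0031042 * 14.368 = 0.044601 bar

0.044601 bar


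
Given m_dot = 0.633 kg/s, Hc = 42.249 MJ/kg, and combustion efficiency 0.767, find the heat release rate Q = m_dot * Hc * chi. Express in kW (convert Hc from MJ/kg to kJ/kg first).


Hc = 42.249 MJ/kg = 42.249 * 1000 kJ/kg = 42249 kJ/kg
Q = 0.633 kg/s * 42249 kJ/kg * 0.767 = 20512 kW

20512 kW


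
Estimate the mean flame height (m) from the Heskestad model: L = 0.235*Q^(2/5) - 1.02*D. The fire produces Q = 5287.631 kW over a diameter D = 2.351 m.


Q^(2/5) = 30.854
0.235 * Q^(2/5) = 7.2506
1.02 * D = 2.3980
L = 4.8526 m

4.8526 m


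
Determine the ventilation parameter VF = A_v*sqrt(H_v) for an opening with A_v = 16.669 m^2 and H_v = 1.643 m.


sqrt(H_v) = 1.2818
VF = 16.669 * 1.2818 = 21.366 m^(5/2)

21.366 m^(5/2)


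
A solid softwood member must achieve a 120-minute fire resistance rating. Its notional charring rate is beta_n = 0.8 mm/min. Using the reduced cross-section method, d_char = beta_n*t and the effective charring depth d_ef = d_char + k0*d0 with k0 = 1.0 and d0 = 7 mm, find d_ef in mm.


d_char = 0.8 * 120 = 96 mm
d_ef = 96 + 1.0*7 = 103 mm

103 mm


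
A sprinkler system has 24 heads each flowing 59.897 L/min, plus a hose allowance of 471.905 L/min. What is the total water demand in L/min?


Sprinkler demand = 24 * 59.897 = 1437.528 L/min
Total = 1437.528 + 471.905 = 1909.433 L/min

1909.433 L/min


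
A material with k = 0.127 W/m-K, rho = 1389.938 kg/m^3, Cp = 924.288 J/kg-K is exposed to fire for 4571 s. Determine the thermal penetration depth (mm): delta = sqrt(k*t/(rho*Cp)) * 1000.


alpha = 0.127 / (1389.938 * 924.288) = 9.8856e-08 m^2/s
alpha * t = 0.00045187
delta = sqrt(0.00045187) * 1000 = 21.257 mm

21.257 mm


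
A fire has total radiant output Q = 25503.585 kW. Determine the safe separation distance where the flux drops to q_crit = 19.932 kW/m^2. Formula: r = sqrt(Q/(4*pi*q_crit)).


4*pi*q_crit = 250.47
Q/(4*pi*q_crit) = 101.82
r = sqrt(101.82) = 10.091 m

10.091 m


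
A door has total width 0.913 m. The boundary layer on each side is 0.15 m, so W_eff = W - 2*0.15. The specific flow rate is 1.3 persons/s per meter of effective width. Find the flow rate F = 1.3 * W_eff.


W_eff = 0.913 - 0.30 = 0.613 m
F = 1.3 * 0.613 = 0.79690 persons/s

0.79690 persons/s


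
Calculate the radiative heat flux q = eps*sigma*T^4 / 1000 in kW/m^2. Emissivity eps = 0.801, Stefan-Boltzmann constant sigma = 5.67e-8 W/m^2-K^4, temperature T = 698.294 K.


T^4 = 2.3777e+11
q = 0.801 * 5.67e-8 * 2.3777e+11 / 1000 = 10.799 kW/m^2

10.799 kW/m^2


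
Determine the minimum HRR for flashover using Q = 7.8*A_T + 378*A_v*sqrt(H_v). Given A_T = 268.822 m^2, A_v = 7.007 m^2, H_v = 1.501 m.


7.8*A_T = 2096.8
sqrt(H_v) = 1.2252
378*A_v*sqrt(H_v) = 3245.0
Q = 2096.8 + 3245.0 = 5341.8 kW

5341.8 kW


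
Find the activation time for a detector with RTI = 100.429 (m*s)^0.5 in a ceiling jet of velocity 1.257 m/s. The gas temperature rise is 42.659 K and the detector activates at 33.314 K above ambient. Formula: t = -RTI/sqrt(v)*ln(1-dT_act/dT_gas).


dT_act/dT_gas = 0.78094
ln(1 - 0.78094) = -1.5184
t = -100.429 / sqrt(1.257) * -1.5184 = 136.01 s

136.01 s


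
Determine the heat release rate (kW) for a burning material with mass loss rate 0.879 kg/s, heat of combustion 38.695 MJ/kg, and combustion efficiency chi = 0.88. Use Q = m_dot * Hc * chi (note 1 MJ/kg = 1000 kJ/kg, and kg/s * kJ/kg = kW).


Hc = 38.695 MJ/kg = 38.695 * 1000 kJ/kg = 38695 kJ/kg
Q = 0.879 kg/s * 38695 kJ/kg * 0.88 = 29931 kW

29931 kW


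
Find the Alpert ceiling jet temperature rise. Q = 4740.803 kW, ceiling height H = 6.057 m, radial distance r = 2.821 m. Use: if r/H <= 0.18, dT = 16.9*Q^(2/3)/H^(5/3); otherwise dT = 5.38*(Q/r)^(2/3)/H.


r/H = 2.821 / 6.057 = 0.46574
r/H > 0.18, so dT = 5.38*(Q/r)^(2/3)/H
Q/r = 1680.5
(Q/r)^(2/3) = 141.35
dT = 5.38 * 141.35 / 6.057 = 125.55 K

125.55 K


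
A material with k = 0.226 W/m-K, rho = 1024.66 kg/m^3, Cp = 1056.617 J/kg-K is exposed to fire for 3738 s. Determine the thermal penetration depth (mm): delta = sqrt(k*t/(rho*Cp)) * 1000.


alpha = 0.226 / (1024.66 * 1056.617) = 2.0874e-07 m^2/s
alpha * t = 0.00078028
delta = sqrt(0.00078028) * 1000 = 27.933 mm

27.933 mm


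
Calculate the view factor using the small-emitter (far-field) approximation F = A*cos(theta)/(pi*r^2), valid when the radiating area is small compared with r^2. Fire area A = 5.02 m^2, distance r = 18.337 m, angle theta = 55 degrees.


cos(55 deg) = 0.57358
pi*r^2 = 1056.3
F = 5.02 * 0.57358 / 1056.3 = 0.0027258

0.0027258


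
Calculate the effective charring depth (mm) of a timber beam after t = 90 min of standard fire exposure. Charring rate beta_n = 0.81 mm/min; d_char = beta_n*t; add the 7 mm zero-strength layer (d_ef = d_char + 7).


d_char = 0.81 * 90 = 72.9 mm
d_ef = 72.9 + 1.0*7 = 79.9 mm

79.9 mm


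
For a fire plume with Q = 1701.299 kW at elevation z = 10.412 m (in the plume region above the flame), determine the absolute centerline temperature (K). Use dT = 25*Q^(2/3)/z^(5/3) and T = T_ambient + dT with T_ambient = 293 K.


Q^(2/3) = 142.51
z^(5/3) = 49.647
dT = 25 * 142.51 / 49.647 = 71.763 K
T = 293 + 71.763 = 364.76 K

364.76 K


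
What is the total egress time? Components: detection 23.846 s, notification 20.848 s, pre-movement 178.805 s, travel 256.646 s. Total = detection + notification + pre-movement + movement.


Total = 23.846 + 20.848 + 178.805 + 256.646 = 480.145 s

480.145 s


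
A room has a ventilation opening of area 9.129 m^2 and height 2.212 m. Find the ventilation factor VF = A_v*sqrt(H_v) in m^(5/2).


sqrt(H_v) = 1.4873
VF = 9.129 * 1.4873 = 13.577 m^(5/2)

13.577 m^(5/2)


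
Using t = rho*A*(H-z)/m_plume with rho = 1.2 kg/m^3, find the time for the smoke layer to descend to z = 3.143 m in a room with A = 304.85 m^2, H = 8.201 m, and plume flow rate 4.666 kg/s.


H - z = 5.058 m
t = 1.2 * 304.85 * 5.058 / 4.666 = 396.55 s

396.55 s


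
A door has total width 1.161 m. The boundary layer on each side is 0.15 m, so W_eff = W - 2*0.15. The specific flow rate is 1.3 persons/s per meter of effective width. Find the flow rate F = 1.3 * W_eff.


W_eff = 1.161 - 0.30 = 0.861 m
F = 1.3 * 0.861 = 1.1193 persons/s

1.1193 persons/s


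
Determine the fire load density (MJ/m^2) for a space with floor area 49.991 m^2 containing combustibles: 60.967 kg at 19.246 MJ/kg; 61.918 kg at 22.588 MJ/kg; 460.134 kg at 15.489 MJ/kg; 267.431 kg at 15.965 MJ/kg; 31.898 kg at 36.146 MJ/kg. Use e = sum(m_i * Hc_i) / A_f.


Total energy = 60.967*19.246 + 61.918*22.588 + 460.134*15.489 + 267.431*15.965 + 31.898*36.146
= 1173.371 + 1398.604 + 7127.016 + 4269.536 + 1152.985
= 15121.51 MJ
e = 15121.51 / 49.991 = 302.48 MJ/m^2

302.48 MJ/m^2


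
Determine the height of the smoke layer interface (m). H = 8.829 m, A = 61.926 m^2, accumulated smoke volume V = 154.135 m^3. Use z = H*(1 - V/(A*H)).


V/(A*H) = 0.28191
1 - 0.28191 = 0.71809
z = 8.829 * 0.71809 = 6.3400 m

6.3400 m


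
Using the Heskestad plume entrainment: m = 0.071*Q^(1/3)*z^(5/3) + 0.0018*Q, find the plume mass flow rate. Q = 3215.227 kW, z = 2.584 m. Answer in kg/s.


Q^(1/3) = 14.759
z^(5/3) = 4.8658
First term = 0.071 * 14.759 * 4.8658 = 5.0990
Second term = 0.0018 * 3215.227 = 5.7874
m = 10.886 kg/s

10.886 kg/s


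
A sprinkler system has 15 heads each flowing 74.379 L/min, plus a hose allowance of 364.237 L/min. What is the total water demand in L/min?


Sprinkler demand = 15 * 74.379 = 1115.685 L/min
Total = 1115.685 + 364.237 = 1479.922 L/min

1479.922 L/min


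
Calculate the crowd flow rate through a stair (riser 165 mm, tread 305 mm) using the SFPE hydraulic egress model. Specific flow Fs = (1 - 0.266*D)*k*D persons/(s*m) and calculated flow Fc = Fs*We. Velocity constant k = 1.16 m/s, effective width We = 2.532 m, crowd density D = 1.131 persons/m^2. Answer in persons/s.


1 - 0.266*D = 1 - 0.266*1.131 = 0.69915
Fs = 0.69915 * 1.16 * 1.131 = 0.91726 persons/(s*m)
Fc = 0.91726 * 2.532 = 2.3225 persons/s

2.3225 persons/s


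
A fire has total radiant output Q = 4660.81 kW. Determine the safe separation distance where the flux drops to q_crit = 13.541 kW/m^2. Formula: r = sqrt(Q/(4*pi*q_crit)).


4*pi*q_crit = 170.16
Q/(4*pi*q_crit) = 27.391
r = sqrt(27.391) = 5.2336 m

5.2336 m


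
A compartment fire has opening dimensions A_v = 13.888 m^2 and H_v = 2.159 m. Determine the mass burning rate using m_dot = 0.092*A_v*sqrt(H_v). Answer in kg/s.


sqrt(H_v) = 1.4694
m_dot = 0.092 * 13.888 * 1.4694 = 1.8774 kg/s

1.8774 kg/s


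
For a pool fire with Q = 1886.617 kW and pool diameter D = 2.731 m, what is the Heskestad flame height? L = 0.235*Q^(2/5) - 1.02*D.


Q^(2/5) = 20.430
0.235 * Q^(2/5) = 4.8011
1.02 * D = 2.7856
L = 2.0155 m

2.0155 m


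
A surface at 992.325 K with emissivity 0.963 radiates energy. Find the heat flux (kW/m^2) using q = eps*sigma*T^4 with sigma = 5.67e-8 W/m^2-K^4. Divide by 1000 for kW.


T^4 = 9.6965e+11
q = 0.963 * 5.67e-8 * 9.6965e+11 / 1000 = 52.945 kW/m^2

52.945 kW/m^2


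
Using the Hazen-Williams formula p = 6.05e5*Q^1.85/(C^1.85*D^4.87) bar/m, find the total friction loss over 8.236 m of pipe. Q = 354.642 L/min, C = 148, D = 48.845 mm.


Q^1.85 = 52133
C^1.85 = 10351
D^4.87 = 1.6771e+08
p/m = 0.018169 bar/m
p_total = 0.018169 * 8.236 = 0.14964 bar

0.14964 bar


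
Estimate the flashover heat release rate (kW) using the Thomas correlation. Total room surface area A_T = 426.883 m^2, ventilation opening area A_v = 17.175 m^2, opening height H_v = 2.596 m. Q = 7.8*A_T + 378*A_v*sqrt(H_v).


7.8*A_T = 3329.7
sqrt(H_v) = 1.6112
378*A_v*sqrt(H_v) = 10460
Q = 3329.7 + 10460 = 13790 kW

13790 kW


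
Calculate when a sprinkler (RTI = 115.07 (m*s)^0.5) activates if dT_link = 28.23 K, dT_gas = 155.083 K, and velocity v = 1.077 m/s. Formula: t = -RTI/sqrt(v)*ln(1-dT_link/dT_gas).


dT_link/dT_gas = 0.18203
ln(1 - 0.18203) = -0.20093
t = -115.07 / sqrt(1.077) * -0.20093 = 22.279 s

22.279 s


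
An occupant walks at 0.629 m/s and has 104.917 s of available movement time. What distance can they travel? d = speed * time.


d = 0.629 * 104.917 = 65.993 m

65.993 m


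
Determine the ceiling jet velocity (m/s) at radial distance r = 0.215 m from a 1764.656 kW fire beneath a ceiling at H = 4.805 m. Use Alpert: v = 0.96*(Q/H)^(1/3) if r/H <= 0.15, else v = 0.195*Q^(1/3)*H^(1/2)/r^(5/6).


r/H = 0.215 / 4.805 = 0.044745
r/H <= 0.15, so v = 0.96*(Q/H)^(1/3)
Q/H = 367.25
(Q/H)^(1/3) = 7.1613
v = 0.96 * 7.1613 = 6.8748 m/s

6.8748 m/s


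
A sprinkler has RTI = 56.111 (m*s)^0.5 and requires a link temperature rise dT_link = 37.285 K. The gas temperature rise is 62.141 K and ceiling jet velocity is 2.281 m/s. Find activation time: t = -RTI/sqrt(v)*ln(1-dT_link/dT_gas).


dT_link/dT_gas = 0.60001
ln(1 - 0.60001) = -0.91631
t = -56.111 / sqrt(2.281) * -0.91631 = 34.043 s

34.043 s


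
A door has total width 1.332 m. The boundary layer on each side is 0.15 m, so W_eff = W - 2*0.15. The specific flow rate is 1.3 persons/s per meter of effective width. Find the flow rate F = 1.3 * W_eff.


W_eff = 1.332 - 0.30 = 1.032 m
F = 1.3 * 1.032 = 1.3416 persons/s

1.3416 persons/s


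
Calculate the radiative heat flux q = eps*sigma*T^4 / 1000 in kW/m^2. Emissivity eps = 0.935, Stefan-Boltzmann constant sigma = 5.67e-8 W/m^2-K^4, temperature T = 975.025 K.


T^4 = 9.0378e+11
q = 0.935 * 5.67e-8 * 9.0378e+11 / 1000 = 47.913 kW/m^2

47.913 kW/m^2


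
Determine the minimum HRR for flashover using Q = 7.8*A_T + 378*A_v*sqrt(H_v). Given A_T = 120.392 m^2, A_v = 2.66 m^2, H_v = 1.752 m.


7.8*A_T = 939.06
sqrt(H_v) = 1.3236
378*A_v*sqrt(H_v) = 1330.9
Q = 939.06 + 1330.9 = 2269.9 kW

2269.9 kW


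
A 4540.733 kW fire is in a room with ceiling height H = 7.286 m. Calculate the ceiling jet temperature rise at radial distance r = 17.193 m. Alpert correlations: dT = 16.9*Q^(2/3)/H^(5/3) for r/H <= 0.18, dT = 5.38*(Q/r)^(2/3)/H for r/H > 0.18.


r/H = 17.193 / 7.286 = 2.3597
r/H > 0.18, so dT = 5.38*(Q/r)^(2/3)/H
Q/r = 264.10
(Q/r)^(2/3) = 41.164
dT = 5.38 * 41.164 / 7.286 = 30.396 K

30.396 K


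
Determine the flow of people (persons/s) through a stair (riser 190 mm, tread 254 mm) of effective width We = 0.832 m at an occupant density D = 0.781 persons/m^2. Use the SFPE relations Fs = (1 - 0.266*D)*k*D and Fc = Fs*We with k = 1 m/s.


1 - 0.266*D = 1 - 0.266*0.781 = 0.79225
Fs = 0.79225 * 1 * 0.781 = 0.61875 persons/(s*m)
Fc = 0.61875 * 0.832 = 0.51480 persons/s

0.51480 persons/s


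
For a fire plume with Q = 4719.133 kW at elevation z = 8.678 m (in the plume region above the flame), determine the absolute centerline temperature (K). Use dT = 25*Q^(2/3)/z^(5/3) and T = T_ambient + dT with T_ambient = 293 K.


Q^(2/3) = 281.35
z^(5/3) = 36.647
dT = 25 * 281.35 / 36.647 = 191.93 K
T = 293 + 191.93 = 484.93 K

484.93 K


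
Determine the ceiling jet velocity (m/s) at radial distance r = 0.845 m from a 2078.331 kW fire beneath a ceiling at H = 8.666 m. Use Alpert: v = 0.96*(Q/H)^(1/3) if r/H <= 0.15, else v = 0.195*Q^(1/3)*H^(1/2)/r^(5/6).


r/H = 0.845 / 8.666 = 0.097508
r/H <= 0.15, so v = 0.96*(Q/H)^(1/3)
Q/H = 239.83
(Q/H)^(1/3) = 6.2130
v = 0.96 * 6.2130 = 5.9644 m/s

5.9644 m/s


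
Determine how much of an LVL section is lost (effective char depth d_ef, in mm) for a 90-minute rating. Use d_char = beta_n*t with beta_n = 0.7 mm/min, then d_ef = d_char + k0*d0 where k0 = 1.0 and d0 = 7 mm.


d_char = 0.7 * 90 = 63 mm
d_ef = 63 + 1.0*7 = 70 mm

70 mm


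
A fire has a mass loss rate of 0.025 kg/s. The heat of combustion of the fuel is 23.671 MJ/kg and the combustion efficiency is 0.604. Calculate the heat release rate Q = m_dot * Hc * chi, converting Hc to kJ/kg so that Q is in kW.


Hc = 23.671 MJ/kg = 23.671 * 1000 kJ/kg = 23671 kJ/kg
Q = 0.025 kg/s * 23671 kJ/kg * 0.604 = 357.43 kW

357.43 kW


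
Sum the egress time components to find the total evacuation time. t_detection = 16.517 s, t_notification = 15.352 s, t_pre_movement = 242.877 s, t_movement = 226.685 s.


Total = 16.517 + 15.352 + 242.877 + 226.685 = 501.431 s

501.431 s


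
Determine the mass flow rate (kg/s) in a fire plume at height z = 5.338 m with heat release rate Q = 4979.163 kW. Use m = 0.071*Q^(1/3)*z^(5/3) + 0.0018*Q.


Q^(1/3) = 17.076
z^(5/3) = 16.304
First term = 0.071 * 17.076 * 16.304 = 19.767
Second term = 0.0018 * 4979.163 = 8.9625
m = 28.730 kg/s

28.730 kg/s


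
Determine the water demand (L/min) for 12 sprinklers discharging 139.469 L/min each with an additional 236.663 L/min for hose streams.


Sprinkler demand = 12 * 139.469 = 1673.628 L/min
Total = 1673.628 + 236.663 = 1910.291 L/min

1910.291 L/min


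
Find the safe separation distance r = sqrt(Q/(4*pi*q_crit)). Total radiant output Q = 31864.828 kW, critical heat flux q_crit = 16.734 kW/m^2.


4*pi*q_crit = 210.29
Q/(4*pi*q_crit) = 151.53
r = sqrt(151.53) = 12.310 m

12.310 m


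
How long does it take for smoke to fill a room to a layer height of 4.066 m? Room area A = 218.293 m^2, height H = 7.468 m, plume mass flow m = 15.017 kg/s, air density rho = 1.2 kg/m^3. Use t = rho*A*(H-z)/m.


H - z = 3.402 m
t = 1.2 * 218.293 * 3.402 / 15.017 = 59.343 s

59.343 s


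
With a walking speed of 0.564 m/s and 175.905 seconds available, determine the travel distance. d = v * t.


d = 0.564 * 175.905 = 99.210 m

99.210 m


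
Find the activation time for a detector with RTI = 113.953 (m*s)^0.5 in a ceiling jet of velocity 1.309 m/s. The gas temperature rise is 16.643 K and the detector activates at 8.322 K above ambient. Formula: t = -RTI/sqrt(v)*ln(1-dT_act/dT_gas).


dT_act/dT_gas = 0.50003
ln(1 - 0.50003) = -0.69321
t = -113.953 / sqrt(1.309) * -0.69321 = 69.043 s

69.043 s


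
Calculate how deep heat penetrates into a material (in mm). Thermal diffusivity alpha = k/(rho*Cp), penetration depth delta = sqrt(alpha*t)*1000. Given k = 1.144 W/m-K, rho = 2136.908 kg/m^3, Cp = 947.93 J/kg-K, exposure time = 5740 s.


alpha = 1.144 / (2136.908 * 947.93) = 5.6476e-07 m^2/s
alpha * t = 0.0032417
delta = sqrt(0.0032417) * 1000 = 56.936 mm

56.936 mm


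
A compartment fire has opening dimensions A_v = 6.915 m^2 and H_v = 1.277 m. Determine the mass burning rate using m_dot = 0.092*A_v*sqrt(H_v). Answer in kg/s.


sqrt(H_v) = 1.1300
m_dot = 0.092 * 6.915 * 1.1300 = 0.71891 kg/s

0.71891 kg/s


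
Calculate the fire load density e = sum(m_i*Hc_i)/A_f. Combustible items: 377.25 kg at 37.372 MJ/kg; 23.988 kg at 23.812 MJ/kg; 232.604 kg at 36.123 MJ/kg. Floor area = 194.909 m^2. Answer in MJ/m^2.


Total energy = 377.25*37.372 + 23.988*23.812 + 232.604*36.123
= 14098.587 + 571.2023 + 8402.354
= 23072.14 MJ
e = 23072.14 / 194.909 = 118.37 MJ/m^2

118.37 MJ/m^2


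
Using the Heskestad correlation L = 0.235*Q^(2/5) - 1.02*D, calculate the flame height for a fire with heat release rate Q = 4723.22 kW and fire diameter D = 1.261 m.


Q^(2/5) = 29.491
0.235 * Q^(2/5) = 6.9305
1.02 * D = 1.2862
L = 5.6443 m

5.6443 m


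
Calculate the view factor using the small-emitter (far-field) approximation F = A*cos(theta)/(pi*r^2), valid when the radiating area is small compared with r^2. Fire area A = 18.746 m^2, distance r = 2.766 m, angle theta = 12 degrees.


cos(12 deg) = 0.97815
pi*r^2 = 24.036
F = 18.746 * 0.97815 / 24.036 = 0.76288

0.76288


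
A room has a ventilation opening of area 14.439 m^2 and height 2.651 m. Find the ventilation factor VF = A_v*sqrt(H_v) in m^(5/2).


sqrt(H_v) = 1.6282
VF = 14.439 * 1.6282 = 23.509 m^(5/2)

23.509 m^(5/2)


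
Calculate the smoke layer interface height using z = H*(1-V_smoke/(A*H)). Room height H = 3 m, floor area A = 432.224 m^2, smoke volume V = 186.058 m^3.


V/(A*H) = 0.14349
1 - 0.14349 = 0.85651
z = 3 * 0.85651 = 2.5695 m

2.5695 m


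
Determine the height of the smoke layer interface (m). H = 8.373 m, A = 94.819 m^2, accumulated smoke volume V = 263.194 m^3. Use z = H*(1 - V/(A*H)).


V/(A*H) = 0.33151
1 - 0.33151 = 0.66849
z = 8.373 * 0.66849 = 5.5972 m

5.5972 m


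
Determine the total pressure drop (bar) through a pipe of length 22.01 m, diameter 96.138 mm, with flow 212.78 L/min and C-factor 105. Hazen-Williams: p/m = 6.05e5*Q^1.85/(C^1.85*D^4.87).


Q^1.85 = 20262
C^1.85 = 5485.3
D^4.87 = 4.5363e+09
p/m = 0.00049264 bar/m
p_total = 0.00049264 * 22.01 = 0.010843 bar

0.010843 bar


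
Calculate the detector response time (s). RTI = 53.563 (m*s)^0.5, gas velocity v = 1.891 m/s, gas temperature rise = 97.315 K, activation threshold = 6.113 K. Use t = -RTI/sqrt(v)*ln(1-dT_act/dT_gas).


dT_act/dT_gas = 0.062817
ln(1 - 0.062817) = -0.064876
t = -53.563 / sqrt(1.891) * -0.064876 = 2.5270 s

2.5270 s


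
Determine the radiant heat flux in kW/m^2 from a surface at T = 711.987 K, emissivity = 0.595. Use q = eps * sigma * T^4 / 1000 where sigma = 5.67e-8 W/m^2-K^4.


T^4 = 2.5697e+11
q = 0.595 * 5.67e-8 * 2.5697e+11 / 1000 = 8.6694 kW/m^2

8.6694 kW/m^2


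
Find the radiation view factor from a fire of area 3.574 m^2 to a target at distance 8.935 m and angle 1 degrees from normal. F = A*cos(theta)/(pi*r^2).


cos(1 deg) = 0.99985
pi*r^2 = 250.81
F = 3.574 * 0.99985 / 250.81 = 0.014248

0.014248
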